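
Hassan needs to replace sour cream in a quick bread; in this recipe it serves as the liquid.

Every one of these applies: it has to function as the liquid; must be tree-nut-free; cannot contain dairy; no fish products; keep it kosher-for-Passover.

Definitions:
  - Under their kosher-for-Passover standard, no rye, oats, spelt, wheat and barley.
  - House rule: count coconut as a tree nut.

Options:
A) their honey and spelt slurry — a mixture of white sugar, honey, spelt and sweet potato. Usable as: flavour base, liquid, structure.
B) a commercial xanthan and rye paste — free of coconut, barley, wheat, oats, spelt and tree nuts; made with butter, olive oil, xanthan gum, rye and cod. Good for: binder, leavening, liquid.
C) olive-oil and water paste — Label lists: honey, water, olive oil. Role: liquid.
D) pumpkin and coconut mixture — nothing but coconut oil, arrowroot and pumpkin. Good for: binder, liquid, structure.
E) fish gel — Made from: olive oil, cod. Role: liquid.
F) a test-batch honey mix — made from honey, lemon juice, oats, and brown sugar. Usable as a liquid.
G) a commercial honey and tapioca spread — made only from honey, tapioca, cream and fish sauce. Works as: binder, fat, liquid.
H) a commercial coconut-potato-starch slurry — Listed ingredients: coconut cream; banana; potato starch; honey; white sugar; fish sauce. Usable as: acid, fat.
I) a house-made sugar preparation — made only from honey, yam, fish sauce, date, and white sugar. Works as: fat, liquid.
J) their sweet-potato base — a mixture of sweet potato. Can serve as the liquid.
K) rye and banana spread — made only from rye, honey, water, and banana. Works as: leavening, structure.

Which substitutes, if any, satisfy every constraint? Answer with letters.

C, J

A: has spelt, so not kosher-for-Passover — out
B: has rye, so not kosher-for-Passover; has butter, so not dairy-free (and 1 more) — out
C: only honey, water and olive oil; none excluded — valid
D: has coconut oil, so not tree-nut-free — no
E: has cod, so not fish-free — reject
F: has oats, so not kosher-for-Passover — reject
G: has cream, so not dairy-free; has fish sauce, so not fish-free — out
H: not usable as a liquid; has coconut cream, so not tree-nut-free (and 1 more) — no
I: has fish sauce, so not fish-free — reject
J: nothing on the exclusion list — OK
K: not usable as a liquid; has rye, so not kosher-for-Passover — reject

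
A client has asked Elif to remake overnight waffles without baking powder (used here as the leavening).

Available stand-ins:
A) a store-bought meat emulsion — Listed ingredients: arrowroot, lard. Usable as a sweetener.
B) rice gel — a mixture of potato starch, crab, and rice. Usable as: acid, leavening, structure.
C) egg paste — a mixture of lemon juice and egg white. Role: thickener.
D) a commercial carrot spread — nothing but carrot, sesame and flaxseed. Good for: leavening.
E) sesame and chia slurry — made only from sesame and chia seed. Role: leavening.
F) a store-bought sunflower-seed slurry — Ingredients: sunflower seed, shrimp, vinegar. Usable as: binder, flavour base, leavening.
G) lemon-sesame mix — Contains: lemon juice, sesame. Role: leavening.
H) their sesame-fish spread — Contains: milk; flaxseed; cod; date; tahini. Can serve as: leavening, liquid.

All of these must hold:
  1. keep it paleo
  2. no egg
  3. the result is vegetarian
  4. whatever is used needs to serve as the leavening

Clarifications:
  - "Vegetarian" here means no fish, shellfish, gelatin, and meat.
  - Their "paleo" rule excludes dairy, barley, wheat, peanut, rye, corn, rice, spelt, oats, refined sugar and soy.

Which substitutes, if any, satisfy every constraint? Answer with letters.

A: not usable as a leavening; has lard, so not vegetarian — no
B: has crab, so not vegetarian; has rice, so not paleo — reject
C: not usable as a leavening; has egg white, so not egg-free — no
D: vegetarian, paleo — valid
E: nothing on the exclusion list — OK
F: has shrimp, so not vegetarian — no
G: no egg, vegetarian — valid
H: has cod, so not vegetarian; has milk, so not paleo — out

D, E, G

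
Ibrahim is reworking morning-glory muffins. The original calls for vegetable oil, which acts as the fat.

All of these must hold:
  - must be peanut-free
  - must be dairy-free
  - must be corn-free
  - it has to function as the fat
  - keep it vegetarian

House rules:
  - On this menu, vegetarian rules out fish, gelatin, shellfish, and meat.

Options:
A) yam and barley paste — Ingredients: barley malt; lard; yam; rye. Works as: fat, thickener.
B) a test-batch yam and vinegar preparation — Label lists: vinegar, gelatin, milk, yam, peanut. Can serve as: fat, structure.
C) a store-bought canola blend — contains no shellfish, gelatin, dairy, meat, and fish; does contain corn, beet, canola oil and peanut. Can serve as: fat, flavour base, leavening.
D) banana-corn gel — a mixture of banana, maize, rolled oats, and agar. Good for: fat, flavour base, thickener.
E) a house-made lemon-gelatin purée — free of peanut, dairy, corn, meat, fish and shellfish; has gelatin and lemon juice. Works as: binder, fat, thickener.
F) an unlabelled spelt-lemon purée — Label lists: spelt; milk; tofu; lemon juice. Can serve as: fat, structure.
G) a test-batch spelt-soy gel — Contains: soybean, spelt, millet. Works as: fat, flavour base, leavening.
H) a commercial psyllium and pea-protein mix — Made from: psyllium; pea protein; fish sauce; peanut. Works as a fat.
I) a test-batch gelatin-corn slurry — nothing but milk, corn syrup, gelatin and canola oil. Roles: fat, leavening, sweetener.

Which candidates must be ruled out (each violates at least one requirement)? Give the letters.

A, B, C, D, E, F, H, I

A: has lard, so not vegetarian — no
B: has gelatin, so not vegetarian; has milk, so not dairy-free (and 1 more) — out
C: has peanut, so not peanut-free; has corn, so not corn-free — out
D: has maize, so not corn-free — out
E: has gelatin, so not vegetarian — out
F: has milk, so not dairy-free — no
G: works as a fat, no dairy, no corn — valid
H: has fish sauce, so not vegetarian; has peanut, so not peanut-free — no
I: has gelatin, so not vegetarian; has milk, so not dairy-free (and 1 more) — out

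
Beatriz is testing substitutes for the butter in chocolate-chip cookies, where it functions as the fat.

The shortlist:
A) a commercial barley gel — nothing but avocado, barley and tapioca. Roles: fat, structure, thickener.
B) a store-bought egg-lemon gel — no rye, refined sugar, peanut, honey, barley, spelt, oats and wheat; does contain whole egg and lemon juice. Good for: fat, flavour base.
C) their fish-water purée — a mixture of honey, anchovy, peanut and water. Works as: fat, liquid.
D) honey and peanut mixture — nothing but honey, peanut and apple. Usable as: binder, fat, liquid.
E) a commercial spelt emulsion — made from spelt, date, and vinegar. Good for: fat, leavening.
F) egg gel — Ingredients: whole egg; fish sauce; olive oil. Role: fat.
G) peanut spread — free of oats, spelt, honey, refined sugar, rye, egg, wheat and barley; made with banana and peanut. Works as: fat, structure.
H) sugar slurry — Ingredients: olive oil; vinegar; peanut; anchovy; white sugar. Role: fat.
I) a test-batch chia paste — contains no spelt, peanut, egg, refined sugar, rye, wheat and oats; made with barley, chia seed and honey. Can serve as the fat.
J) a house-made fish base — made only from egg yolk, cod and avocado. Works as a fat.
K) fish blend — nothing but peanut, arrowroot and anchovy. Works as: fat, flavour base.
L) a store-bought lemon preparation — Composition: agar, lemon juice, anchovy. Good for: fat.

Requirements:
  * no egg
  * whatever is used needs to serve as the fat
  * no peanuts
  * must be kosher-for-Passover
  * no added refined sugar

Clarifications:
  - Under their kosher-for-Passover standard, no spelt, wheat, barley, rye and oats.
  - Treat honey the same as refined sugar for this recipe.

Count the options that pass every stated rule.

A: has barley, so not kosher-for-Passover — no
B: has whole egg, so not egg-free — out
C: has peanut, so not peanut-free; has honey, so not no-added-sugar — reject
D: has peanut, so not peanut-free; has honey, so not no-added-sugar — no
E: has spelt, so not kosher-for-Passover — no
F: has whole egg, so not egg-free — no
G: has peanut, so not peanut-free — out
H: has peanut, so not peanut-free; has white sugar, so not no-added-sugar — out
I: has barley, so not kosher-for-Passover; has honey, so not no-added-sugar — no
J: has egg yolk, so not egg-free — out
K: has peanut, so not peanut-free — no
L: only anchovy, lemon juice, and agar; none excluded — keep

1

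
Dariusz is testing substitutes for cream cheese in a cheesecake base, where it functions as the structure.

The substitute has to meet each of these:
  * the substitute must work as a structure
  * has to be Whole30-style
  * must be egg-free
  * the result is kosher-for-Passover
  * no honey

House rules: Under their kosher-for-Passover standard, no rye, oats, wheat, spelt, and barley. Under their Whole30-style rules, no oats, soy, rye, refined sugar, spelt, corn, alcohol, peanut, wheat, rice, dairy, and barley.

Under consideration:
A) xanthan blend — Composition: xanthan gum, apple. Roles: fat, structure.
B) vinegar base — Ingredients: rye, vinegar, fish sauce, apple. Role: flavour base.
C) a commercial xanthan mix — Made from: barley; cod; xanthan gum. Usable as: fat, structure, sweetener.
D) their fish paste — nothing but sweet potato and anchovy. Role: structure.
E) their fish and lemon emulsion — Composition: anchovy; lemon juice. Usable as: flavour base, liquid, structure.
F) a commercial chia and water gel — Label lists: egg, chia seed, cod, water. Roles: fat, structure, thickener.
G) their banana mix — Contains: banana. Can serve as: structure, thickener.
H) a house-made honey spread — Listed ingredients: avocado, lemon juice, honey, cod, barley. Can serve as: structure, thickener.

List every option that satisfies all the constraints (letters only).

A, D, E, G

A: every rule checks out — OK
B: not usable as a structure; has rye, so not kosher-for-Passover (and 1 more) — no
C: has barley, so not kosher-for-Passover; has barley, so not Whole30-style — reject
D: only anchovy and sweet potato; none excluded — OK
E: works as a structure, kosher-for-Passover, no egg — OK
F: has egg, so not egg-free — reject
G: no honey, Whole30-style — keep
H: has barley, so not kosher-for-Passover; has barley, so not Whole30-style (and 1 more) — no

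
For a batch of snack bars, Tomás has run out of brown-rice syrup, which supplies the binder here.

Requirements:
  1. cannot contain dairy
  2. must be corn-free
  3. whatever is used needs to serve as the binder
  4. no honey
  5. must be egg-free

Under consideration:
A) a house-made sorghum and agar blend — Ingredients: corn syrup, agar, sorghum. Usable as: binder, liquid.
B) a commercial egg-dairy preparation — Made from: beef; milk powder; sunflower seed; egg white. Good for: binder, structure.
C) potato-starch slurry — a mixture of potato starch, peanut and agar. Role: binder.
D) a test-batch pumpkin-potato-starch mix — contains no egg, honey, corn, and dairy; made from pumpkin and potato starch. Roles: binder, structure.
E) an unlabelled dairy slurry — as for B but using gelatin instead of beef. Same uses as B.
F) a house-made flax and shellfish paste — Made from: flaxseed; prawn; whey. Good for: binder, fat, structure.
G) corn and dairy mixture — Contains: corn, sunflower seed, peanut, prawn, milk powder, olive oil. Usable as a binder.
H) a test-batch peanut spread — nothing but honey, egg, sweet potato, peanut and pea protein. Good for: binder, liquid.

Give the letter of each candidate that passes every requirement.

A: has corn syrup, so not corn-free — out
B: has egg white, so not egg-free; has milk powder, so not dairy-free — out
C: only peanut, agar, and potato starch; none excluded — OK
D: works as a binder, no egg, no corn — OK
E: has egg white, so not egg-free; has milk powder, so not dairy-free — out
F: has whey, so not dairy-free — reject
G: has corn, so not corn-free; has milk powder, so not dairy-free — out
H: has egg, so not egg-free; has honey, so not honey-free — out

C, D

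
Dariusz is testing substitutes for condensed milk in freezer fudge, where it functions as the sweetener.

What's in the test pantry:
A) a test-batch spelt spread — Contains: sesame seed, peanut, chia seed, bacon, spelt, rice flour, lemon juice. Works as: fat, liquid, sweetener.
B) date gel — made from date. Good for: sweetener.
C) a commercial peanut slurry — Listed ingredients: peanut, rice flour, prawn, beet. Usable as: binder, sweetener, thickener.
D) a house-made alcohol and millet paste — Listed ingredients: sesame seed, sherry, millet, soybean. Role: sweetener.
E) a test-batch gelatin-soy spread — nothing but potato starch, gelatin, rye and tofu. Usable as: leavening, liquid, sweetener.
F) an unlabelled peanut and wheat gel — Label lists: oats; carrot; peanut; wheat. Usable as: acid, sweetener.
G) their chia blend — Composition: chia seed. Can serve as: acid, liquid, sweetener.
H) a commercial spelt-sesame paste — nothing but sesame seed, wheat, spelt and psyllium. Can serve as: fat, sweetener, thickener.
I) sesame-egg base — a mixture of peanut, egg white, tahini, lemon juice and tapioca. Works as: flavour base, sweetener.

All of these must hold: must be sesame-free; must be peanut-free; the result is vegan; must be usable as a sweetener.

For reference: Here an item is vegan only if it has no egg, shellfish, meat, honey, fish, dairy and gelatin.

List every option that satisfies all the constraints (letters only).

A: has bacon, so not vegan; has peanut, so not peanut-free (and 1 more) — reject
B: vegan, no peanut — keep
C: has prawn, so not vegan; has peanut, so not peanut-free — out
D: has sesame seed, so not sesame-free — reject
E: has gelatin, so not vegan — out
F: has peanut, so not peanut-free — reject
G: only chia seed; none excluded — valid
H: has sesame seed, so not sesame-free — out
I: has egg white, so not vegan; has peanut, so not peanut-free (and 1 more) — no

B, G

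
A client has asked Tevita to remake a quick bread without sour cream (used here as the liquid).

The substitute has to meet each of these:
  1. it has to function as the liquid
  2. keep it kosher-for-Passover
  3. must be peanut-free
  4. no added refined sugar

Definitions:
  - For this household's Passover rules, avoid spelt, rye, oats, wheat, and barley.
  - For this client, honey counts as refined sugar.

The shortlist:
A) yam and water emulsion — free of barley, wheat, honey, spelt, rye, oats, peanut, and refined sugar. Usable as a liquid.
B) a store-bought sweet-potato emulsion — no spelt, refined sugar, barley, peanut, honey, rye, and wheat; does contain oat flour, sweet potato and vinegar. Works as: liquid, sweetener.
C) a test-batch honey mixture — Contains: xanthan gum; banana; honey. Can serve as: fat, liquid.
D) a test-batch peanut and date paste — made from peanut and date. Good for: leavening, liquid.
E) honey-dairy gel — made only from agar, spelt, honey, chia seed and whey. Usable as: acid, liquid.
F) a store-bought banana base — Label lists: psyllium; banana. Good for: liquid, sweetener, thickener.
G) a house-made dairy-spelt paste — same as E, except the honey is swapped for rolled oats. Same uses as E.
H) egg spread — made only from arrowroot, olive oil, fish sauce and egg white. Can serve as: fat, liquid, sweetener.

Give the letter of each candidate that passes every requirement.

A, F, H

A: works as a liquid, no peanut, no-added-sugar — valid
B: has oat flour, so not kosher-for-Passover — out
C: has honey, so not no-added-sugar — no
D: has peanut, so not peanut-free — out
E: has spelt, so not kosher-for-Passover; has honey, so not no-added-sugar — no
F: nothing on the exclusion list — OK
G: has rolled oats, so not kosher-for-Passover — out
H: works as a liquid, kosher-for-Passover, no-added-sugar — keep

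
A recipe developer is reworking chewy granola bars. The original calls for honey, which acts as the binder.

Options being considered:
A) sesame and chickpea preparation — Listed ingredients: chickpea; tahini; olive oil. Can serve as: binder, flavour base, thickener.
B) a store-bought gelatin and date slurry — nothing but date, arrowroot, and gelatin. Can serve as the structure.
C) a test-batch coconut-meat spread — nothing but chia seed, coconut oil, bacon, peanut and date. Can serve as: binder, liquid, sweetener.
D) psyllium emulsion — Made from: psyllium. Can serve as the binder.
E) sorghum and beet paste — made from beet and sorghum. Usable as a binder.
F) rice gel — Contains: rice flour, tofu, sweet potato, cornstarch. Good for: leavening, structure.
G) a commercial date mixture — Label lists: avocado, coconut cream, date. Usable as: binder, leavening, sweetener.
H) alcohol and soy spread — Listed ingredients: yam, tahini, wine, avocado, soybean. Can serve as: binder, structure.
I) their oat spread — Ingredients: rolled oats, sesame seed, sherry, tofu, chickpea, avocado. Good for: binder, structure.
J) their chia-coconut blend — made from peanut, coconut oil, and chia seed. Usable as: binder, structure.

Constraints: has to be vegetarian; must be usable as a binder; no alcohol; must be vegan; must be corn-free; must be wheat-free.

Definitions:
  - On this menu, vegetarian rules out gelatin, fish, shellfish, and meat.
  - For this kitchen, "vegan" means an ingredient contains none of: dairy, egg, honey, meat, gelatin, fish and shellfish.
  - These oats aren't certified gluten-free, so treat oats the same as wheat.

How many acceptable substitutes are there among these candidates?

A: only tahini, chickpea and olive oil; none excluded — keep
B: not usable as a binder; has gelatin, so not vegetarian (and 1 more) — no
C: has bacon, so not vegetarian; has bacon, so not vegan — reject
D: only psyllium; none excluded — valid
E: only beet and sorghum; none excluded — OK
F: not usable as a binder; has cornstarch, so not corn-free — reject
G: only coconut cream, avocado, and date; none excluded — valid
H: has wine, so not alcohol-free — out
I: has sherry, so not alcohol-free; has rolled oats, so not wheat-free — no
J: wheat-free, no alcohol — keep

5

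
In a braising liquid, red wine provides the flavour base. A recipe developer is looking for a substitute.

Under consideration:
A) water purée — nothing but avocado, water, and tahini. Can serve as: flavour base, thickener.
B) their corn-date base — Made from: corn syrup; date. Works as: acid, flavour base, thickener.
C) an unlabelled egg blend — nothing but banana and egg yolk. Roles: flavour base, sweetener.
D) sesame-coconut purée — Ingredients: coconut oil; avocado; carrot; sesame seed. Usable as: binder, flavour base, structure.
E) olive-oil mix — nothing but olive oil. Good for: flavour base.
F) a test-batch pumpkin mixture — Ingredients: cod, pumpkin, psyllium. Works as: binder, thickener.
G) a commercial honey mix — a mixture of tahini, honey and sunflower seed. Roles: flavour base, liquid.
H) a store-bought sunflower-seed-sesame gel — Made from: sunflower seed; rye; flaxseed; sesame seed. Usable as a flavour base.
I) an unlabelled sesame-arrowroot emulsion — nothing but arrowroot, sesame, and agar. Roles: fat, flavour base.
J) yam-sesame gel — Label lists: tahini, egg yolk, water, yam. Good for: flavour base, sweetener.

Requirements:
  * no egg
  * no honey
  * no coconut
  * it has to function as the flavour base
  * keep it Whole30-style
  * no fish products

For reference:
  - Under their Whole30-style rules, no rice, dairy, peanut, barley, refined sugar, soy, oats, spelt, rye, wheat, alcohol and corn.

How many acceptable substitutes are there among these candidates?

3

A: only tahini, water, and avocado; none excluded — keep
B: has corn syrup, so not Whole30-style — reject
C: has egg yolk, so not egg-free — out
D: has coconut oil, so not coconut-free — no
E: only olive oil; none excluded — keep
F: not usable as a flavour base; has cod, so not fish-free — no
G: has honey, so not honey-free — out
H: has rye, so not Whole30-style — out
I: nothing on the exclusion list — OK
J: has egg yolk, so not egg-free — no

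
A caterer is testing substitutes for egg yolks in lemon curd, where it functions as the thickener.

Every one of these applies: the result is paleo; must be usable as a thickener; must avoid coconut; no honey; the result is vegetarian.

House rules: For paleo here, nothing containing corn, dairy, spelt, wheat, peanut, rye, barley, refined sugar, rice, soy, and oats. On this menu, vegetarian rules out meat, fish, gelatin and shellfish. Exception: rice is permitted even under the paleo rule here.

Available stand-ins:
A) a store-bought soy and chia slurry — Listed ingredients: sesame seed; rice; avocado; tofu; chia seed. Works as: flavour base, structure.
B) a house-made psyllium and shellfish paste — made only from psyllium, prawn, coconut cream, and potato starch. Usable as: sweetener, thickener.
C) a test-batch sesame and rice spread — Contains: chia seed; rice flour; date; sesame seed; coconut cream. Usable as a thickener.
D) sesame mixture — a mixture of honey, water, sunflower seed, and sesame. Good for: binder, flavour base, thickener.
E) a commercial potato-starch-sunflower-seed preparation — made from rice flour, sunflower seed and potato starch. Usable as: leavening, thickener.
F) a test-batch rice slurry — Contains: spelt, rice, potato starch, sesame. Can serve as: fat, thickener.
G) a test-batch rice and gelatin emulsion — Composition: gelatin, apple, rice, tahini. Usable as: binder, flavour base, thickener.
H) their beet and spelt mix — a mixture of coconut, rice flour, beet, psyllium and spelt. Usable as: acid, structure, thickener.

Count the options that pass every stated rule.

1

A: not usable as a thickener; has tofu, so not paleo — out
B: has prawn, so not vegetarian; has coconut cream, so not coconut-free — no
C: has coconut cream, so not coconut-free — no
D: has honey, so not honey-free — reject
E: rice is permitted under the paleo carve-out; nothing else excluded — valid
F: has spelt, so not paleo — out
G: has gelatin, so not vegetarian — reject
H: has spelt, so not paleo; has coconut, so not coconut-free — no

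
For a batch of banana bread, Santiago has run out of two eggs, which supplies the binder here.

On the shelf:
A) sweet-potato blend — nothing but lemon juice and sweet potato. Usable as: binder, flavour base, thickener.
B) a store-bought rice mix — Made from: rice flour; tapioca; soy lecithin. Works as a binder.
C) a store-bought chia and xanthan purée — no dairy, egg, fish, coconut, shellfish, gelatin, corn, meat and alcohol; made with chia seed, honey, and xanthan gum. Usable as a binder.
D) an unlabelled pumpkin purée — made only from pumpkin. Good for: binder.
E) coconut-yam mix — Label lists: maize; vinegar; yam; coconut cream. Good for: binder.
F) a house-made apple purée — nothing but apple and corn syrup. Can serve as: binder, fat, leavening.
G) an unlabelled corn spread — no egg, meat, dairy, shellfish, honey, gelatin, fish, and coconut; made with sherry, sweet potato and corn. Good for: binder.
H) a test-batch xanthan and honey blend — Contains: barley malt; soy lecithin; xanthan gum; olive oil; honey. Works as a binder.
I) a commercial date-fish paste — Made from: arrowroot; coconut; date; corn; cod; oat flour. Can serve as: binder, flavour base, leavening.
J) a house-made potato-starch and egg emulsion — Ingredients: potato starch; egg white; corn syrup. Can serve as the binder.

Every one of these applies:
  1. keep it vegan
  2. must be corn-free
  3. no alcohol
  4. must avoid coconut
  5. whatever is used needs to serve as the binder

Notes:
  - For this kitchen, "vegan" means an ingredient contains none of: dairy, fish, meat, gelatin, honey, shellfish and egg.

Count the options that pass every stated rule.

A: vegan, no alcohol — OK
B: vegan, no coconut — OK
C: has honey, so not vegan — out
D: works as a binder, no alcohol, no corn — OK
E: has coconut cream, so not coconut-free; has maize, so not corn-free — no
F: has corn syrup, so not corn-free — reject
G: has corn, so not corn-free; has sherry, so not alcohol-free — no
H: has honey, so not vegan — out
I: has cod, so not vegan; has coconut, so not coconut-free (and 1 more) — out
J: has egg white, so not vegan; has corn syrup, so not corn-free — no

3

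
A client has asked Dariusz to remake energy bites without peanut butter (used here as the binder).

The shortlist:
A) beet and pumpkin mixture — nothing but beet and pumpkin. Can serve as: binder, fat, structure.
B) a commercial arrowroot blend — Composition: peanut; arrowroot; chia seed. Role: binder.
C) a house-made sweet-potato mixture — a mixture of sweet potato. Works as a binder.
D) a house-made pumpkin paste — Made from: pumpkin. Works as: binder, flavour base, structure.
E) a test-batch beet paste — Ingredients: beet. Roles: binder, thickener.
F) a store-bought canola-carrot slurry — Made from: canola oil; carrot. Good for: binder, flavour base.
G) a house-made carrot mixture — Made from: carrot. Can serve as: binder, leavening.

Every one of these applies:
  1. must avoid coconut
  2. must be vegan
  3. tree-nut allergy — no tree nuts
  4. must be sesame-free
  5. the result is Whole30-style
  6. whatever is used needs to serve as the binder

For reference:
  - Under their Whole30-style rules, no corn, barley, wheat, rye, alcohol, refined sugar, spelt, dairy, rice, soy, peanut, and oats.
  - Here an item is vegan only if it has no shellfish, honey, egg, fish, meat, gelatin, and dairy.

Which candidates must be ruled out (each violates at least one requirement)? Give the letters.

A: nothing on the exclusion list — valid
B: has peanut, so not Whole30-style — out
C: every rule checks out — OK
D: every rule checks out — OK
E: only beet; none excluded — OK
F: only carrot and canola oil; none excluded — valid
G: Whole30-style, no sesame — valid

B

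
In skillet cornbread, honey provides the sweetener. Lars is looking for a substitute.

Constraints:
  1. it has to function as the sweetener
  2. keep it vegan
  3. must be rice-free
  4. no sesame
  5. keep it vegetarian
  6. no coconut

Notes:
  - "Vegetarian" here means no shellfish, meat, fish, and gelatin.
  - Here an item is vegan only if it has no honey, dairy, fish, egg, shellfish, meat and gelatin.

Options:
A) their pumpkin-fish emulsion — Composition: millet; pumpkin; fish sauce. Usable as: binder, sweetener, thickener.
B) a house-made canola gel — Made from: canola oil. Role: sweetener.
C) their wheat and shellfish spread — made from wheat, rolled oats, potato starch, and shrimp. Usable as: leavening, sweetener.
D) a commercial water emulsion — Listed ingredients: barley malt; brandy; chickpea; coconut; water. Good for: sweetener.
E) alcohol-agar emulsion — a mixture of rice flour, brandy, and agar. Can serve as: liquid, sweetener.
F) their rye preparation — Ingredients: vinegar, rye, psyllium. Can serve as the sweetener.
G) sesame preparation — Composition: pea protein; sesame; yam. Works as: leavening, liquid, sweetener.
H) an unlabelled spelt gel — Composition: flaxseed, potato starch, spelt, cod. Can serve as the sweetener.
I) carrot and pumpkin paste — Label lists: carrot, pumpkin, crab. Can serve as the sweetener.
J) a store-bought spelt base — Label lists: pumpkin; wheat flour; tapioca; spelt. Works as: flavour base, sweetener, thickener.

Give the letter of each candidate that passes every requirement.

B, F, J

A: has fish sauce, so not vegetarian; has fish sauce, so not vegan — out
B: only canola oil; none excluded — keep
C: has shrimp, so not vegetarian; has shrimp, so not vegan — out
D: has coconut, so not coconut-free — no
E: has rice flour, so not rice-free — no
F: only rye, psyllium, and vinegar; none excluded — keep
G: has sesame, so not sesame-free — reject
H: has cod, so not vegetarian; has cod, so not vegan — no
I: has crab, so not vegetarian; has crab, so not vegan — reject
J: vegetarian, no sesame — valid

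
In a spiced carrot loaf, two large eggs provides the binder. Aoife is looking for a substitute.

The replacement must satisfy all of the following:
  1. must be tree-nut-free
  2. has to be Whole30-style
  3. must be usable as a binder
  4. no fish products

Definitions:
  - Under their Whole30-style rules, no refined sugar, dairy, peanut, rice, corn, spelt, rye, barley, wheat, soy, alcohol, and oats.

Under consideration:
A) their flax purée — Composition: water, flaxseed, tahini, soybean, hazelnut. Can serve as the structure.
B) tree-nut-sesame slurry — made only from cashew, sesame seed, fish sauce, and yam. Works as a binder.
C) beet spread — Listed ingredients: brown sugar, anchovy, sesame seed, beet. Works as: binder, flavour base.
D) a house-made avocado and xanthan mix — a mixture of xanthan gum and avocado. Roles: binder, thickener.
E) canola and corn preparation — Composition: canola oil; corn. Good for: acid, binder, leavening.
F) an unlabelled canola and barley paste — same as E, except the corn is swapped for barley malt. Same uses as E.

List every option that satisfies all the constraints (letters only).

A: not usable as a binder; has soybean, so not Whole30-style (and 1 more) — reject
B: has cashew, so not tree-nut-free; has fish sauce, so not fish-free — no
C: has brown sugar, so not Whole30-style; has anchovy, so not fish-free — no
D: works as a binder, no tree nuts, Whole30-style — OK
E: has corn, so not Whole30-style — no
F: has barley malt, so not Whole30-style — reject

D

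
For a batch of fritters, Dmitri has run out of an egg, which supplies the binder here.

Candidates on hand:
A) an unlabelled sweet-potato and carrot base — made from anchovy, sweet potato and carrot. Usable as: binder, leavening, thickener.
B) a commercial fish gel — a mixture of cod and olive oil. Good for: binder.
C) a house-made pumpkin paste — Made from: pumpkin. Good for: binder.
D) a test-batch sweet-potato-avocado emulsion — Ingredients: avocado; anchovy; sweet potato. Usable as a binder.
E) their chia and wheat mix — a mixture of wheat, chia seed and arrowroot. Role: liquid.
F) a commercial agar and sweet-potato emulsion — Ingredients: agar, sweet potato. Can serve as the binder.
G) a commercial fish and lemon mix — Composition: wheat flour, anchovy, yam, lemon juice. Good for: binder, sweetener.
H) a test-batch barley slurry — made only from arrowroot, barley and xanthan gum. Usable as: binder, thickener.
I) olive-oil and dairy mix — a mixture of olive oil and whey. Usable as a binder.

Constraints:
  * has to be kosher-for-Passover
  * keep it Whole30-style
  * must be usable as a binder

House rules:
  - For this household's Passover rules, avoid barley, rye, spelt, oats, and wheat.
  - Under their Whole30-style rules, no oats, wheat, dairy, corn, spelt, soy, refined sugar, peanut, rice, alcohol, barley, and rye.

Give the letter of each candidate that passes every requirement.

A, B, C, D, F

A: Whole30-style, kosher-for-Passover — valid
B: kosher-for-Passover, Whole30-style — OK
C: nothing on the exclusion list — valid
D: works as a binder, Whole30-style, kosher-for-Passover — OK
E: not usable as a binder; has wheat, so not kosher-for-Passover (and 1 more) — out
F: works as a binder, Whole30-style, kosher-for-Passover — valid
G: has wheat flour, so not kosher-for-Passover; has wheat flour, so not Whole30-style — reject
H: has barley, so not kosher-for-Passover; has barley, so not Whole30-style — out
I: has whey, so not Whole30-style — out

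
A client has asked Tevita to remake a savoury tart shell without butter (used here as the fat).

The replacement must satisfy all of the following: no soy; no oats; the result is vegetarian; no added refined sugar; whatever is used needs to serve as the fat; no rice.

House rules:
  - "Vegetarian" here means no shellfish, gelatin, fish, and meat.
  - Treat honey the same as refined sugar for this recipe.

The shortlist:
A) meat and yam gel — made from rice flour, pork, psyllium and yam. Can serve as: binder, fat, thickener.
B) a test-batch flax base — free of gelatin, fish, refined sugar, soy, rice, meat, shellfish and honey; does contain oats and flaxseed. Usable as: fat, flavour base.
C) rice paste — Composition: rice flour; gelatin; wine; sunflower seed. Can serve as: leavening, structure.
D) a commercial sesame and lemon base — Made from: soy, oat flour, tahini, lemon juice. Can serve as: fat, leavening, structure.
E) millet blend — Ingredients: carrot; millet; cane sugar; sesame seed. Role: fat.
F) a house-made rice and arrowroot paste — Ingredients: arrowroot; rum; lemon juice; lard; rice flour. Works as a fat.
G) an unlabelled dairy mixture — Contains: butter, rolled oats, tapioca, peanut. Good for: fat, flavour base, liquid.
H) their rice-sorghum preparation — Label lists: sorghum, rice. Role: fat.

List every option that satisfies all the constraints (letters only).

none

A: has pork, so not vegetarian; has rice flour, so not rice-free — out
B: has oats, so not oat-free — no
C: not usable as a fat; has gelatin, so not vegetarian (and 1 more) — reject
D: has oat flour, so not oat-free; has soy, so not soy-free — reject
E: has cane sugar, so not no-added-sugar — out
F: has lard, so not vegetarian; has rice flour, so not rice-free — out
G: has rolled oats, so not oat-free — out
H: has rice, so not rice-free — out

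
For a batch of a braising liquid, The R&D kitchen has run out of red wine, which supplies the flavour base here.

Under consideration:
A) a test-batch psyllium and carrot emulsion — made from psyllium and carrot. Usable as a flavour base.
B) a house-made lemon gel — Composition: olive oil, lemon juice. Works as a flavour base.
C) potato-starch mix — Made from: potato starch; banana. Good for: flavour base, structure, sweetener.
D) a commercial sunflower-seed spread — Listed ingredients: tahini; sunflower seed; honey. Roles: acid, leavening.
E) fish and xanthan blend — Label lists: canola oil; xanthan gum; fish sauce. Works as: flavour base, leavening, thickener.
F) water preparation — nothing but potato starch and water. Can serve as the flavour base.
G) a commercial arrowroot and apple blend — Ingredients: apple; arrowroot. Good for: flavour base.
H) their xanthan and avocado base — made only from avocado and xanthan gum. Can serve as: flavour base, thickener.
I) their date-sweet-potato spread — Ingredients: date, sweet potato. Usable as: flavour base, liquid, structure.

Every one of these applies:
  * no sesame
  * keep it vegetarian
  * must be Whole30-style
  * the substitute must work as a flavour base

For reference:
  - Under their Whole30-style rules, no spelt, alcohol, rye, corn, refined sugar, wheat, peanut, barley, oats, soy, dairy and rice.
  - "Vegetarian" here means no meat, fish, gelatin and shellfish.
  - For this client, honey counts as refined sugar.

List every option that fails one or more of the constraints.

A: works as a flavour base, no sesame, Whole30-style — OK
B: every rule checks out — OK
C: all constraints satisfied — valid
D: not usable as a flavour base; has honey, so not Whole30-style (and 1 more) — reject
E: has fish sauce, so not vegetarian — no
F: no sesame, Whole30-style — OK
G: only apple and arrowroot; none excluded — keep
H: only xanthan gum and avocado; none excluded — keep
I: only date and sweet potato; none excluded — keep

D, E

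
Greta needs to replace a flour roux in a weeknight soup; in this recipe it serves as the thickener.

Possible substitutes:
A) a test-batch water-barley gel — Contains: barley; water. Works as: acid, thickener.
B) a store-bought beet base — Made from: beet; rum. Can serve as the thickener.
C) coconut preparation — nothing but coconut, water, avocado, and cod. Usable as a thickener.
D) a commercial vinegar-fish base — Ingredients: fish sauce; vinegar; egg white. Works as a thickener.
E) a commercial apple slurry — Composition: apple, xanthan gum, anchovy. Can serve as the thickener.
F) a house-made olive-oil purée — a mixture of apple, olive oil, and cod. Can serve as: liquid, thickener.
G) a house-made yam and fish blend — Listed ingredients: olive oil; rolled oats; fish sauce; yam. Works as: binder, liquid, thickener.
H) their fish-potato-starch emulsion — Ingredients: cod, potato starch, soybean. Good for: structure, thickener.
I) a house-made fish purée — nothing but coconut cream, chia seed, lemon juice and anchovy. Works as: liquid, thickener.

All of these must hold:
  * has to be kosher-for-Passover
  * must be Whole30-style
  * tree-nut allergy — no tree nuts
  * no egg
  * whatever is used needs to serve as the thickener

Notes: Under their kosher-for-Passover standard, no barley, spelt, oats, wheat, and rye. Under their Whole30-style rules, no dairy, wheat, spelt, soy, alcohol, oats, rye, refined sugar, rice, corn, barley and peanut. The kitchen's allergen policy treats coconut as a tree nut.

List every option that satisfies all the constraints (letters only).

A: has barley, so not kosher-for-Passover; has barley, so not Whole30-style — no
B: has rum, so not Whole30-style — reject
C: has coconut, so not tree-nut-free — reject
D: has egg white, so not egg-free — no
E: only anchovy, apple and xanthan gum; none excluded — valid
F: nothing on the exclusion list — keep
G: has rolled oats, so not kosher-for-Passover; has rolled oats, so not Whole30-style — reject
H: has soybean, so not Whole30-style — reject
I: has coconut cream, so not tree-nut-free — no

E, F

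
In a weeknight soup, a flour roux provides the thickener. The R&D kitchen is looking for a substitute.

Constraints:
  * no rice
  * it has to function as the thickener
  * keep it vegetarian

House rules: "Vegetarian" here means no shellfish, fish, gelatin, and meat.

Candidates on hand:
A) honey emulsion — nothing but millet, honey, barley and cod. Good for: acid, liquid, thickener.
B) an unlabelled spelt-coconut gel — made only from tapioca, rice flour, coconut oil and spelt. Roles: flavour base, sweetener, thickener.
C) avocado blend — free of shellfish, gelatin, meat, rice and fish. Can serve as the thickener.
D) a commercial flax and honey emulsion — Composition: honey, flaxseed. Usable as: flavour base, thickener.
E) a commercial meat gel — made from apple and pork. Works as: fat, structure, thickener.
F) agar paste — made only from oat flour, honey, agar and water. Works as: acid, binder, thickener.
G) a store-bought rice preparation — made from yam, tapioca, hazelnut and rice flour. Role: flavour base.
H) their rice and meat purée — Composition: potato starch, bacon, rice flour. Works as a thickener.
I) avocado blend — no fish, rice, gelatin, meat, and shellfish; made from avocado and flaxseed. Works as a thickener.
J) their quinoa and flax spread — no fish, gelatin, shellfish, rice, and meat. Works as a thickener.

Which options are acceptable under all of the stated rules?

A: has cod, so not vegetarian — no
B: has rice flour, so not rice-free — out
C: every rule checks out — valid
D: no rice, vegetarian — keep
E: has pork, so not vegetarian — reject
F: no rice, vegetarian — valid
G: not usable as a thickener; has rice flour, so not rice-free — no
H: has bacon, so not vegetarian; has rice flour, so not rice-free — reject
I: works as a thickener, vegetarian, no rice — keep
J: vegetarian, no rice — OK

C, D, F, I, J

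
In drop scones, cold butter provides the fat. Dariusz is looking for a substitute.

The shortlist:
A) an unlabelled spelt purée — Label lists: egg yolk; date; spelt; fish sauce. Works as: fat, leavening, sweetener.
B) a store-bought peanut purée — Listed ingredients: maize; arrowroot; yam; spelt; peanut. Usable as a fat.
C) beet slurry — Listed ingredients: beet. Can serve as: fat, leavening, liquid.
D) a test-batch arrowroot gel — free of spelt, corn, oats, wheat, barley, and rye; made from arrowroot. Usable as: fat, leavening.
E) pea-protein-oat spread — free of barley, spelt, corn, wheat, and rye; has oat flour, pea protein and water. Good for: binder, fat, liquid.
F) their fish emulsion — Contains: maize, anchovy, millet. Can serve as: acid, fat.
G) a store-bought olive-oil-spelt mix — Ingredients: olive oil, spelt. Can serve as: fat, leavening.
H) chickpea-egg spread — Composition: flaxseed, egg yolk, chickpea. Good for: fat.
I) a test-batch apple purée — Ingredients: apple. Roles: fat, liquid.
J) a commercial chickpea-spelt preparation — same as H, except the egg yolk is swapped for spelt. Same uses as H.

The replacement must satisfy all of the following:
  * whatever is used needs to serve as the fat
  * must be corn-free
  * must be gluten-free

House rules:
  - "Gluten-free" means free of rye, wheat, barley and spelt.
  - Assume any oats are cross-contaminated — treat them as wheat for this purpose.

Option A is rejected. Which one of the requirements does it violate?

gluten-free

usable as a fat: satisfied
gluten-free: has spelt — fails
corn-free: satisfied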